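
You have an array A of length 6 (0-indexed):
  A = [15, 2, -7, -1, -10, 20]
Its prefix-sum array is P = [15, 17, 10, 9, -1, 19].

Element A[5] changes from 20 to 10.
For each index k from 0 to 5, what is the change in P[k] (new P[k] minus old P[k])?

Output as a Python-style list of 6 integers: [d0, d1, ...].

Answer: [0, 0, 0, 0, 0, -10]

Derivation:
Element change: A[5] 20 -> 10, delta = -10
For k < 5: P[k] unchanged, delta_P[k] = 0
For k >= 5: P[k] shifts by exactly -10
Delta array: [0, 0, 0, 0, 0, -10]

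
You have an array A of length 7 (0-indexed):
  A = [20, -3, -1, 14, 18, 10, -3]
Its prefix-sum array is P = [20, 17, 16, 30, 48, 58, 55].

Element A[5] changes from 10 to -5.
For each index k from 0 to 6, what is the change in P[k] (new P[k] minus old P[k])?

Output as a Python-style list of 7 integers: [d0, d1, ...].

Answer: [0, 0, 0, 0, 0, -15, -15]

Derivation:
Element change: A[5] 10 -> -5, delta = -15
For k < 5: P[k] unchanged, delta_P[k] = 0
For k >= 5: P[k] shifts by exactly -15
Delta array: [0, 0, 0, 0, 0, -15, -15]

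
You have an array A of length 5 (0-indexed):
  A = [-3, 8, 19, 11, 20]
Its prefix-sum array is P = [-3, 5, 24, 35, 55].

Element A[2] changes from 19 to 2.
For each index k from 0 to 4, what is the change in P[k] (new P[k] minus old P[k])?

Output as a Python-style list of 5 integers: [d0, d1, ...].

Answer: [0, 0, -17, -17, -17]

Derivation:
Element change: A[2] 19 -> 2, delta = -17
For k < 2: P[k] unchanged, delta_P[k] = 0
For k >= 2: P[k] shifts by exactly -17
Delta array: [0, 0, -17, -17, -17]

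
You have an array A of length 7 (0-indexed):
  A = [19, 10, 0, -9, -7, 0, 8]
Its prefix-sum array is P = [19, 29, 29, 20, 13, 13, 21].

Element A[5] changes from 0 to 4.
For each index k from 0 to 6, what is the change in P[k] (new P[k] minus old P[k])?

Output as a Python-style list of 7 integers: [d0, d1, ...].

Answer: [0, 0, 0, 0, 0, 4, 4]

Derivation:
Element change: A[5] 0 -> 4, delta = 4
For k < 5: P[k] unchanged, delta_P[k] = 0
For k >= 5: P[k] shifts by exactly 4
Delta array: [0, 0, 0, 0, 0, 4, 4]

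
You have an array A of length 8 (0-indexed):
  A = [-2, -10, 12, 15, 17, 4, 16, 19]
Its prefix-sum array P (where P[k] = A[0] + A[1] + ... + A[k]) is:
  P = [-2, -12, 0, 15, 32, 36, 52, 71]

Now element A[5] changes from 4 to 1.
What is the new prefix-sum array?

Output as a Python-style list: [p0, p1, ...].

Answer: [-2, -12, 0, 15, 32, 33, 49, 68]

Derivation:
Change: A[5] 4 -> 1, delta = -3
P[k] for k < 5: unchanged (A[5] not included)
P[k] for k >= 5: shift by delta = -3
  P[0] = -2 + 0 = -2
  P[1] = -12 + 0 = -12
  P[2] = 0 + 0 = 0
  P[3] = 15 + 0 = 15
  P[4] = 32 + 0 = 32
  P[5] = 36 + -3 = 33
  P[6] = 52 + -3 = 49
  P[7] = 71 + -3 = 68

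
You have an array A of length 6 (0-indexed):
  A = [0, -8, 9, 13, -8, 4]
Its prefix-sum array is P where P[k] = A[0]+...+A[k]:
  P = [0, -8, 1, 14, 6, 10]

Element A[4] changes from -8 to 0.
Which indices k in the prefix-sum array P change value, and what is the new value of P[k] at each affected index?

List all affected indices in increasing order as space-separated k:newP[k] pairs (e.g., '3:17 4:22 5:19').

Answer: 4:14 5:18

Derivation:
P[k] = A[0] + ... + A[k]
P[k] includes A[4] iff k >= 4
Affected indices: 4, 5, ..., 5; delta = 8
  P[4]: 6 + 8 = 14
  P[5]: 10 + 8 = 18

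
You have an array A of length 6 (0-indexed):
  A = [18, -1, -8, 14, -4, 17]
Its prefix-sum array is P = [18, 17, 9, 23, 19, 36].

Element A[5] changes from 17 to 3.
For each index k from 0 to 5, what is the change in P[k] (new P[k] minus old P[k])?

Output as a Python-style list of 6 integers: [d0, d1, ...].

Element change: A[5] 17 -> 3, delta = -14
For k < 5: P[k] unchanged, delta_P[k] = 0
For k >= 5: P[k] shifts by exactly -14
Delta array: [0, 0, 0, 0, 0, -14]

Answer: [0, 0, 0, 0, 0, -14]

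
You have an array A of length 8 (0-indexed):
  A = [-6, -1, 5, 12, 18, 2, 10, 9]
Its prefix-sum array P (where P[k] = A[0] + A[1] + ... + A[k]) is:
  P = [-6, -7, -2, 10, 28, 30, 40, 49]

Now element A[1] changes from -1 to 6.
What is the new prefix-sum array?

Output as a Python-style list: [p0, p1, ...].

Answer: [-6, 0, 5, 17, 35, 37, 47, 56]

Derivation:
Change: A[1] -1 -> 6, delta = 7
P[k] for k < 1: unchanged (A[1] not included)
P[k] for k >= 1: shift by delta = 7
  P[0] = -6 + 0 = -6
  P[1] = -7 + 7 = 0
  P[2] = -2 + 7 = 5
  P[3] = 10 + 7 = 17
  P[4] = 28 + 7 = 35
  P[5] = 30 + 7 = 37
  P[6] = 40 + 7 = 47
  P[7] = 49 + 7 = 56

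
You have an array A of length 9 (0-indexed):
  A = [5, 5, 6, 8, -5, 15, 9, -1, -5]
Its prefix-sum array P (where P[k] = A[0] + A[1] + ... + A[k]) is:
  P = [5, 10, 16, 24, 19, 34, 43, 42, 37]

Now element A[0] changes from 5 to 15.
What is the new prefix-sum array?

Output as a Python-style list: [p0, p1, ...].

Answer: [15, 20, 26, 34, 29, 44, 53, 52, 47]

Derivation:
Change: A[0] 5 -> 15, delta = 10
P[k] for k < 0: unchanged (A[0] not included)
P[k] for k >= 0: shift by delta = 10
  P[0] = 5 + 10 = 15
  P[1] = 10 + 10 = 20
  P[2] = 16 + 10 = 26
  P[3] = 24 + 10 = 34
  P[4] = 19 + 10 = 29
  P[5] = 34 + 10 = 44
  P[6] = 43 + 10 = 53
  P[7] = 42 + 10 = 52
  P[8] = 37 + 10 = 47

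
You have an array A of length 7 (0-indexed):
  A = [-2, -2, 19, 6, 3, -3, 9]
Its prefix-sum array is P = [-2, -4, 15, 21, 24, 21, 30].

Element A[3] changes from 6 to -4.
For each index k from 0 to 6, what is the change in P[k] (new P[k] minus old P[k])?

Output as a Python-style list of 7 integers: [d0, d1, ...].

Element change: A[3] 6 -> -4, delta = -10
For k < 3: P[k] unchanged, delta_P[k] = 0
For k >= 3: P[k] shifts by exactly -10
Delta array: [0, 0, 0, -10, -10, -10, -10]

Answer: [0, 0, 0, -10, -10, -10, -10]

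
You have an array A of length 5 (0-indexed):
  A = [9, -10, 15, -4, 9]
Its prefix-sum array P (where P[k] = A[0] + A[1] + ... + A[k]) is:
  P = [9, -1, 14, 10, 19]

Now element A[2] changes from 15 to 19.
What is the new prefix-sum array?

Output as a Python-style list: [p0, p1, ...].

Change: A[2] 15 -> 19, delta = 4
P[k] for k < 2: unchanged (A[2] not included)
P[k] for k >= 2: shift by delta = 4
  P[0] = 9 + 0 = 9
  P[1] = -1 + 0 = -1
  P[2] = 14 + 4 = 18
  P[3] = 10 + 4 = 14
  P[4] = 19 + 4 = 23

Answer: [9, -1, 18, 14, 23]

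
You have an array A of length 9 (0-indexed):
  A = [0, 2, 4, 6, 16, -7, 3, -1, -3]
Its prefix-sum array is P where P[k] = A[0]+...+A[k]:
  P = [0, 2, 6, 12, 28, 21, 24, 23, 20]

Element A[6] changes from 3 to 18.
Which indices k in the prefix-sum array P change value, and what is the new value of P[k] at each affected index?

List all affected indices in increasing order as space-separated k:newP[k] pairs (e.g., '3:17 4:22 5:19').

P[k] = A[0] + ... + A[k]
P[k] includes A[6] iff k >= 6
Affected indices: 6, 7, ..., 8; delta = 15
  P[6]: 24 + 15 = 39
  P[7]: 23 + 15 = 38
  P[8]: 20 + 15 = 35

Answer: 6:39 7:38 8:35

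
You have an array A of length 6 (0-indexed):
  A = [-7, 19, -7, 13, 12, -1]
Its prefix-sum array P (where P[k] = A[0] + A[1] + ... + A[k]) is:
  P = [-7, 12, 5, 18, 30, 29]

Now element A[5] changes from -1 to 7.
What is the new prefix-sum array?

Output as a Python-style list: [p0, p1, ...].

Change: A[5] -1 -> 7, delta = 8
P[k] for k < 5: unchanged (A[5] not included)
P[k] for k >= 5: shift by delta = 8
  P[0] = -7 + 0 = -7
  P[1] = 12 + 0 = 12
  P[2] = 5 + 0 = 5
  P[3] = 18 + 0 = 18
  P[4] = 30 + 0 = 30
  P[5] = 29 + 8 = 37

Answer: [-7, 12, 5, 18, 30, 37]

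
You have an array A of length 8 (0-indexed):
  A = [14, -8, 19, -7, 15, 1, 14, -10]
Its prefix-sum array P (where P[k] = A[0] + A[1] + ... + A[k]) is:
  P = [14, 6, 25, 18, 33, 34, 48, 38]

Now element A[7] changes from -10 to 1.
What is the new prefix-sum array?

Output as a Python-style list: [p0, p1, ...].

Answer: [14, 6, 25, 18, 33, 34, 48, 49]

Derivation:
Change: A[7] -10 -> 1, delta = 11
P[k] for k < 7: unchanged (A[7] not included)
P[k] for k >= 7: shift by delta = 11
  P[0] = 14 + 0 = 14
  P[1] = 6 + 0 = 6
  P[2] = 25 + 0 = 25
  P[3] = 18 + 0 = 18
  P[4] = 33 + 0 = 33
  P[5] = 34 + 0 = 34
  P[6] = 48 + 0 = 48
  P[7] = 38 + 11 = 49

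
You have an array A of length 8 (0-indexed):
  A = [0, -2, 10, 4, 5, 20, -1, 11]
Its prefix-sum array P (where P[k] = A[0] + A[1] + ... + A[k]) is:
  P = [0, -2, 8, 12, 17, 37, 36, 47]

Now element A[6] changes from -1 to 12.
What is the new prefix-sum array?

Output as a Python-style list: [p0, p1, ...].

Change: A[6] -1 -> 12, delta = 13
P[k] for k < 6: unchanged (A[6] not included)
P[k] for k >= 6: shift by delta = 13
  P[0] = 0 + 0 = 0
  P[1] = -2 + 0 = -2
  P[2] = 8 + 0 = 8
  P[3] = 12 + 0 = 12
  P[4] = 17 + 0 = 17
  P[5] = 37 + 0 = 37
  P[6] = 36 + 13 = 49
  P[7] = 47 + 13 = 60

Answer: [0, -2, 8, 12, 17, 37, 49, 60]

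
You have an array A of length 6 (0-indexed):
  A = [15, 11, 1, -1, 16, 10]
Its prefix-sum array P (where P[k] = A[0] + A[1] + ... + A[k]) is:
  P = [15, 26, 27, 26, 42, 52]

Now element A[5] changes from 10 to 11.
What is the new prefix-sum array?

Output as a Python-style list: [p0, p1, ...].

Change: A[5] 10 -> 11, delta = 1
P[k] for k < 5: unchanged (A[5] not included)
P[k] for k >= 5: shift by delta = 1
  P[0] = 15 + 0 = 15
  P[1] = 26 + 0 = 26
  P[2] = 27 + 0 = 27
  P[3] = 26 + 0 = 26
  P[4] = 42 + 0 = 42
  P[5] = 52 + 1 = 53

Answer: [15, 26, 27, 26, 42, 53]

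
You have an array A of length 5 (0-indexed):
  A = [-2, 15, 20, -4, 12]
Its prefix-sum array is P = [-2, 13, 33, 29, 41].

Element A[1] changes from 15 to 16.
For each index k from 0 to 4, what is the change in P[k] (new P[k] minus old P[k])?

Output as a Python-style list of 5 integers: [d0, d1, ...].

Answer: [0, 1, 1, 1, 1]

Derivation:
Element change: A[1] 15 -> 16, delta = 1
For k < 1: P[k] unchanged, delta_P[k] = 0
For k >= 1: P[k] shifts by exactly 1
Delta array: [0, 1, 1, 1, 1]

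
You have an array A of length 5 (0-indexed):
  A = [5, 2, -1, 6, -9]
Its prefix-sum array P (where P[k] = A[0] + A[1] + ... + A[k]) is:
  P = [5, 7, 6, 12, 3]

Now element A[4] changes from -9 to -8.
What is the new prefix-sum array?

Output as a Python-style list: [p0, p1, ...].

Change: A[4] -9 -> -8, delta = 1
P[k] for k < 4: unchanged (A[4] not included)
P[k] for k >= 4: shift by delta = 1
  P[0] = 5 + 0 = 5
  P[1] = 7 + 0 = 7
  P[2] = 6 + 0 = 6
  P[3] = 12 + 0 = 12
  P[4] = 3 + 1 = 4

Answer: [5, 7, 6, 12, 4]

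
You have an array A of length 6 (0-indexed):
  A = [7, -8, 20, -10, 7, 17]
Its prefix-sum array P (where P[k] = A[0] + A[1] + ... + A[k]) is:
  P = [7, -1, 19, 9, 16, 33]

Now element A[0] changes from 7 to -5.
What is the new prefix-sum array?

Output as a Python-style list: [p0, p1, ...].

Change: A[0] 7 -> -5, delta = -12
P[k] for k < 0: unchanged (A[0] not included)
P[k] for k >= 0: shift by delta = -12
  P[0] = 7 + -12 = -5
  P[1] = -1 + -12 = -13
  P[2] = 19 + -12 = 7
  P[3] = 9 + -12 = -3
  P[4] = 16 + -12 = 4
  P[5] = 33 + -12 = 21

Answer: [-5, -13, 7, -3, 4, 21]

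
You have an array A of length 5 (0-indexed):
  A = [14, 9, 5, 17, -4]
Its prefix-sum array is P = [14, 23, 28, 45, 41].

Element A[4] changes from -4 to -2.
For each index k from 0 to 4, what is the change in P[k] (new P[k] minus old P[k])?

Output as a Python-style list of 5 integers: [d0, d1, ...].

Element change: A[4] -4 -> -2, delta = 2
For k < 4: P[k] unchanged, delta_P[k] = 0
For k >= 4: P[k] shifts by exactly 2
Delta array: [0, 0, 0, 0, 2]

Answer: [0, 0, 0, 0, 2]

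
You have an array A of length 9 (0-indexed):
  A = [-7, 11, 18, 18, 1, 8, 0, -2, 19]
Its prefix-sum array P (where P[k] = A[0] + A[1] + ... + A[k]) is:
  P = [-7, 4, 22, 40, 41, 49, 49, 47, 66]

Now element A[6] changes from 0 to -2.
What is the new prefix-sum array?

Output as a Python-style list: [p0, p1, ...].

Answer: [-7, 4, 22, 40, 41, 49, 47, 45, 64]

Derivation:
Change: A[6] 0 -> -2, delta = -2
P[k] for k < 6: unchanged (A[6] not included)
P[k] for k >= 6: shift by delta = -2
  P[0] = -7 + 0 = -7
  P[1] = 4 + 0 = 4
  P[2] = 22 + 0 = 22
  P[3] = 40 + 0 = 40
  P[4] = 41 + 0 = 41
  P[5] = 49 + 0 = 49
  P[6] = 49 + -2 = 47
  P[7] = 47 + -2 = 45
  P[8] = 66 + -2 = 64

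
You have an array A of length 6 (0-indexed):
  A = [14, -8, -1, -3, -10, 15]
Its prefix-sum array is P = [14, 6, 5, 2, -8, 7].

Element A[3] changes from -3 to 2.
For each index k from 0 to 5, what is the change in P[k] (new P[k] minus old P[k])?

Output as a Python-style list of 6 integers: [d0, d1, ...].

Element change: A[3] -3 -> 2, delta = 5
For k < 3: P[k] unchanged, delta_P[k] = 0
For k >= 3: P[k] shifts by exactly 5
Delta array: [0, 0, 0, 5, 5, 5]

Answer: [0, 0, 0, 5, 5, 5]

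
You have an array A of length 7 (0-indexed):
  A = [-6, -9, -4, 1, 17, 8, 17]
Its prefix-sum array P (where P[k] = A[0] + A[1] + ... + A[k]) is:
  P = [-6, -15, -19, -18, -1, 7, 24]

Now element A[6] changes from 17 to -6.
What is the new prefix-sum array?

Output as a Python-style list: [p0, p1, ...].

Change: A[6] 17 -> -6, delta = -23
P[k] for k < 6: unchanged (A[6] not included)
P[k] for k >= 6: shift by delta = -23
  P[0] = -6 + 0 = -6
  P[1] = -15 + 0 = -15
  P[2] = -19 + 0 = -19
  P[3] = -18 + 0 = -18
  P[4] = -1 + 0 = -1
  P[5] = 7 + 0 = 7
  P[6] = 24 + -23 = 1

Answer: [-6, -15, -19, -18, -1, 7, 1]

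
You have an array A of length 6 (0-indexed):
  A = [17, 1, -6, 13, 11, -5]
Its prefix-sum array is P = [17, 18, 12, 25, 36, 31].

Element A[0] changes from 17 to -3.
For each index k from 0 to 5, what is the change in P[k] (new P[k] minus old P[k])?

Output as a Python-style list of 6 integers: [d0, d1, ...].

Answer: [-20, -20, -20, -20, -20, -20]

Derivation:
Element change: A[0] 17 -> -3, delta = -20
For k < 0: P[k] unchanged, delta_P[k] = 0
For k >= 0: P[k] shifts by exactly -20
Delta array: [-20, -20, -20, -20, -20, -20]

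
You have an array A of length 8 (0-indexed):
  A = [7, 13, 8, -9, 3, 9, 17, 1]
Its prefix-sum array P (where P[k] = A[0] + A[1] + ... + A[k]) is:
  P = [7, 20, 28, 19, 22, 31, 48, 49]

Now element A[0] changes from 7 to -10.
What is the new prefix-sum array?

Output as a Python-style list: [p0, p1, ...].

Answer: [-10, 3, 11, 2, 5, 14, 31, 32]

Derivation:
Change: A[0] 7 -> -10, delta = -17
P[k] for k < 0: unchanged (A[0] not included)
P[k] for k >= 0: shift by delta = -17
  P[0] = 7 + -17 = -10
  P[1] = 20 + -17 = 3
  P[2] = 28 + -17 = 11
  P[3] = 19 + -17 = 2
  P[4] = 22 + -17 = 5
  P[5] = 31 + -17 = 14
  P[6] = 48 + -17 = 31
  P[7] = 49 + -17 = 32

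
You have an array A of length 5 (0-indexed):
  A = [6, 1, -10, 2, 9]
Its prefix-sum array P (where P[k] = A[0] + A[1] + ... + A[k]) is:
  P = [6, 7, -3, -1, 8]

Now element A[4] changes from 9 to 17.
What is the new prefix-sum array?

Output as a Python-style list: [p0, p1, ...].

Answer: [6, 7, -3, -1, 16]

Derivation:
Change: A[4] 9 -> 17, delta = 8
P[k] for k < 4: unchanged (A[4] not included)
P[k] for k >= 4: shift by delta = 8
  P[0] = 6 + 0 = 6
  P[1] = 7 + 0 = 7
  P[2] = -3 + 0 = -3
  P[3] = -1 + 0 = -1
  P[4] = 8 + 8 = 16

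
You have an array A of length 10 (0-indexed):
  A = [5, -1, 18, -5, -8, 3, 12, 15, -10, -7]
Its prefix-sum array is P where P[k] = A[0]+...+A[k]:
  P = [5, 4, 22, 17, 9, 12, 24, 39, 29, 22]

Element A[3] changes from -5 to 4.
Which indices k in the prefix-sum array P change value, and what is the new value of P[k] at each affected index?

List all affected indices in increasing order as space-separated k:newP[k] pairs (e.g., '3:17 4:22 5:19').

Answer: 3:26 4:18 5:21 6:33 7:48 8:38 9:31

Derivation:
P[k] = A[0] + ... + A[k]
P[k] includes A[3] iff k >= 3
Affected indices: 3, 4, ..., 9; delta = 9
  P[3]: 17 + 9 = 26
  P[4]: 9 + 9 = 18
  P[5]: 12 + 9 = 21
  P[6]: 24 + 9 = 33
  P[7]: 39 + 9 = 48
  P[8]: 29 + 9 = 38
  P[9]: 22 + 9 = 31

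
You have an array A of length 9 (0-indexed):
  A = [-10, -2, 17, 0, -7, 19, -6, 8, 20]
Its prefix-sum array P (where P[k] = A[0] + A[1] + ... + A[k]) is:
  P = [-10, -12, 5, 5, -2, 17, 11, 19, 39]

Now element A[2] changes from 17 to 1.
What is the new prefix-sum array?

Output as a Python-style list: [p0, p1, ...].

Answer: [-10, -12, -11, -11, -18, 1, -5, 3, 23]

Derivation:
Change: A[2] 17 -> 1, delta = -16
P[k] for k < 2: unchanged (A[2] not included)
P[k] for k >= 2: shift by delta = -16
  P[0] = -10 + 0 = -10
  P[1] = -12 + 0 = -12
  P[2] = 5 + -16 = -11
  P[3] = 5 + -16 = -11
  P[4] = -2 + -16 = -18
  P[5] = 17 + -16 = 1
  P[6] = 11 + -16 = -5
  P[7] = 19 + -16 = 3
  P[8] = 39 + -16 = 23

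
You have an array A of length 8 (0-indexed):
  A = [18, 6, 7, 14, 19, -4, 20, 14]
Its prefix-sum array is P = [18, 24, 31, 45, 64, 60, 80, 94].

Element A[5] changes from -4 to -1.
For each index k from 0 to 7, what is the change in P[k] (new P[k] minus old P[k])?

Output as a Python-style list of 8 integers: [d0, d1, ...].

Answer: [0, 0, 0, 0, 0, 3, 3, 3]

Derivation:
Element change: A[5] -4 -> -1, delta = 3
For k < 5: P[k] unchanged, delta_P[k] = 0
For k >= 5: P[k] shifts by exactly 3
Delta array: [0, 0, 0, 0, 0, 3, 3, 3]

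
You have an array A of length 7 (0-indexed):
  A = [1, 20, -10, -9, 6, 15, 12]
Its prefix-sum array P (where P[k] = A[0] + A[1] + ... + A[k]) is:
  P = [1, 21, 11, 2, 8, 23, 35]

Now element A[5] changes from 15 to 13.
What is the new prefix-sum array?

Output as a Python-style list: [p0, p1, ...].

Answer: [1, 21, 11, 2, 8, 21, 33]

Derivation:
Change: A[5] 15 -> 13, delta = -2
P[k] for k < 5: unchanged (A[5] not included)
P[k] for k >= 5: shift by delta = -2
  P[0] = 1 + 0 = 1
  P[1] = 21 + 0 = 21
  P[2] = 11 + 0 = 11
  P[3] = 2 + 0 = 2
  P[4] = 8 + 0 = 8
  P[5] = 23 + -2 = 21
  P[6] = 35 + -2 = 33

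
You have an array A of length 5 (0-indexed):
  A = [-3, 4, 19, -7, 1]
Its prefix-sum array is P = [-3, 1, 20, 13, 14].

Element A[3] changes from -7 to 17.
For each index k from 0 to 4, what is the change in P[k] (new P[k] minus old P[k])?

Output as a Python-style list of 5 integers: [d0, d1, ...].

Element change: A[3] -7 -> 17, delta = 24
For k < 3: P[k] unchanged, delta_P[k] = 0
For k >= 3: P[k] shifts by exactly 24
Delta array: [0, 0, 0, 24, 24]

Answer: [0, 0, 0, 24, 24]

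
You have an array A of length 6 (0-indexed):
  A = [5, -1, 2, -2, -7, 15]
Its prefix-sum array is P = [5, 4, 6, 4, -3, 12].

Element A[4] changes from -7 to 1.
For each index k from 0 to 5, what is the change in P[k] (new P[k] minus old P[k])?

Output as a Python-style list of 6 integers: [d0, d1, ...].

Element change: A[4] -7 -> 1, delta = 8
For k < 4: P[k] unchanged, delta_P[k] = 0
For k >= 4: P[k] shifts by exactly 8
Delta array: [0, 0, 0, 0, 8, 8]

Answer: [0, 0, 0, 0, 8, 8]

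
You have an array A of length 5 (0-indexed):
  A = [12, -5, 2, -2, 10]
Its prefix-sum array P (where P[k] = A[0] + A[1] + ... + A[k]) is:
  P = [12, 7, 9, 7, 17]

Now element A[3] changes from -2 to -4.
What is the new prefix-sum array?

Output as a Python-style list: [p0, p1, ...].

Change: A[3] -2 -> -4, delta = -2
P[k] for k < 3: unchanged (A[3] not included)
P[k] for k >= 3: shift by delta = -2
  P[0] = 12 + 0 = 12
  P[1] = 7 + 0 = 7
  P[2] = 9 + 0 = 9
  P[3] = 7 + -2 = 5
  P[4] = 17 + -2 = 15

Answer: [12, 7, 9, 5, 15]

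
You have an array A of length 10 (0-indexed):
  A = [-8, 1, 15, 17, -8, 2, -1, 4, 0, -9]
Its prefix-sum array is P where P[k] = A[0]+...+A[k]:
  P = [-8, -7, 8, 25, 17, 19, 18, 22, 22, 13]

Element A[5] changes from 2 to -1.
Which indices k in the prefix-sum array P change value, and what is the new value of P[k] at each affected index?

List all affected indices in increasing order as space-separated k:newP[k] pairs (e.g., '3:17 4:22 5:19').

Answer: 5:16 6:15 7:19 8:19 9:10

Derivation:
P[k] = A[0] + ... + A[k]
P[k] includes A[5] iff k >= 5
Affected indices: 5, 6, ..., 9; delta = -3
  P[5]: 19 + -3 = 16
  P[6]: 18 + -3 = 15
  P[7]: 22 + -3 = 19
  P[8]: 22 + -3 = 19
  P[9]: 13 + -3 = 10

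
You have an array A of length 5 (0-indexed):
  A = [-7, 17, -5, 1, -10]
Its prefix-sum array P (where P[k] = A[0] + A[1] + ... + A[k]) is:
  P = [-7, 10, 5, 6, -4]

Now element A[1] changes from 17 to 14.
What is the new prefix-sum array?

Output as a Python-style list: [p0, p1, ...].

Change: A[1] 17 -> 14, delta = -3
P[k] for k < 1: unchanged (A[1] not included)
P[k] for k >= 1: shift by delta = -3
  P[0] = -7 + 0 = -7
  P[1] = 10 + -3 = 7
  P[2] = 5 + -3 = 2
  P[3] = 6 + -3 = 3
  P[4] = -4 + -3 = -7

Answer: [-7, 7, 2, 3, -7]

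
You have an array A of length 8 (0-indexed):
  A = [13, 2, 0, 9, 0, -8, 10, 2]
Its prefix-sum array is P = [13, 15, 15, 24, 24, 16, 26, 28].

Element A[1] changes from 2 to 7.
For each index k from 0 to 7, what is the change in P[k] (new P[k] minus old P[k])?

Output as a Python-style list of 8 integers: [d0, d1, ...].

Element change: A[1] 2 -> 7, delta = 5
For k < 1: P[k] unchanged, delta_P[k] = 0
For k >= 1: P[k] shifts by exactly 5
Delta array: [0, 5, 5, 5, 5, 5, 5, 5]

Answer: [0, 5, 5, 5, 5, 5, 5, 5]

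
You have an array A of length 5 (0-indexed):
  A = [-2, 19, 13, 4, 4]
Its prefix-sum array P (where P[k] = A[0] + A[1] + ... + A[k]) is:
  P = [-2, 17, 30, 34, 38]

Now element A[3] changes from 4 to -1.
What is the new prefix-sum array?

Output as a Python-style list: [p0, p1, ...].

Change: A[3] 4 -> -1, delta = -5
P[k] for k < 3: unchanged (A[3] not included)
P[k] for k >= 3: shift by delta = -5
  P[0] = -2 + 0 = -2
  P[1] = 17 + 0 = 17
  P[2] = 30 + 0 = 30
  P[3] = 34 + -5 = 29
  P[4] = 38 + -5 = 33

Answer: [-2, 17, 30, 29, 33]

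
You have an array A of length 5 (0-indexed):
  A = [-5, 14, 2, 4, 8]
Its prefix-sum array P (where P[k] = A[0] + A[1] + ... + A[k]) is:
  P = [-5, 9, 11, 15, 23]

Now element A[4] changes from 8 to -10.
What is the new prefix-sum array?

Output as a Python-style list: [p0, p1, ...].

Answer: [-5, 9, 11, 15, 5]

Derivation:
Change: A[4] 8 -> -10, delta = -18
P[k] for k < 4: unchanged (A[4] not included)
P[k] for k >= 4: shift by delta = -18
  P[0] = -5 + 0 = -5
  P[1] = 9 + 0 = 9
  P[2] = 11 + 0 = 11
  P[3] = 15 + 0 = 15
  P[4] = 23 + -18 = 5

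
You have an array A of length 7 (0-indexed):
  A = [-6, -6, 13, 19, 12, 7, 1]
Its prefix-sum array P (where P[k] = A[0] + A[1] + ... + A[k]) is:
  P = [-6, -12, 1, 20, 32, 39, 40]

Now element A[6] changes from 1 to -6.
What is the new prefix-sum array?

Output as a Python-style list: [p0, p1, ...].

Change: A[6] 1 -> -6, delta = -7
P[k] for k < 6: unchanged (A[6] not included)
P[k] for k >= 6: shift by delta = -7
  P[0] = -6 + 0 = -6
  P[1] = -12 + 0 = -12
  P[2] = 1 + 0 = 1
  P[3] = 20 + 0 = 20
  P[4] = 32 + 0 = 32
  P[5] = 39 + 0 = 39
  P[6] = 40 + -7 = 33

Answer: [-6, -12, 1, 20, 32, 39, 33]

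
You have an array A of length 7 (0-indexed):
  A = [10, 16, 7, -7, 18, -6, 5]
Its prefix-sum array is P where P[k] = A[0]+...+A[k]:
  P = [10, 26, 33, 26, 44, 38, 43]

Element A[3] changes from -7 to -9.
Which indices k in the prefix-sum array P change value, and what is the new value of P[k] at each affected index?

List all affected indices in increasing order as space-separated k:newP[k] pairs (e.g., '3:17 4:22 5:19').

P[k] = A[0] + ... + A[k]
P[k] includes A[3] iff k >= 3
Affected indices: 3, 4, ..., 6; delta = -2
  P[3]: 26 + -2 = 24
  P[4]: 44 + -2 = 42
  P[5]: 38 + -2 = 36
  P[6]: 43 + -2 = 41

Answer: 3:24 4:42 5:36 6:41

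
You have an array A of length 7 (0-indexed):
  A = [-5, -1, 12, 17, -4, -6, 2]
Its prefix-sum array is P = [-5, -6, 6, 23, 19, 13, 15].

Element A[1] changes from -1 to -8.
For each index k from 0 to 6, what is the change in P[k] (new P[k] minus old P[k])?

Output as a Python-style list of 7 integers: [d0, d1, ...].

Element change: A[1] -1 -> -8, delta = -7
For k < 1: P[k] unchanged, delta_P[k] = 0
For k >= 1: P[k] shifts by exactly -7
Delta array: [0, -7, -7, -7, -7, -7, -7]

Answer: [0, -7, -7, -7, -7, -7, -7]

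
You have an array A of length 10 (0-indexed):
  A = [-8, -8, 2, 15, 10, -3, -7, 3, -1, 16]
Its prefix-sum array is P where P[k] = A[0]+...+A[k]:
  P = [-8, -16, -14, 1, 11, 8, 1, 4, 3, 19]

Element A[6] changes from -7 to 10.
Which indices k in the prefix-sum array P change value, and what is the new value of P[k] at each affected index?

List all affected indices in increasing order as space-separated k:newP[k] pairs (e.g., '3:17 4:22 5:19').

P[k] = A[0] + ... + A[k]
P[k] includes A[6] iff k >= 6
Affected indices: 6, 7, ..., 9; delta = 17
  P[6]: 1 + 17 = 18
  P[7]: 4 + 17 = 21
  P[8]: 3 + 17 = 20
  P[9]: 19 + 17 = 36

Answer: 6:18 7:21 8:20 9:36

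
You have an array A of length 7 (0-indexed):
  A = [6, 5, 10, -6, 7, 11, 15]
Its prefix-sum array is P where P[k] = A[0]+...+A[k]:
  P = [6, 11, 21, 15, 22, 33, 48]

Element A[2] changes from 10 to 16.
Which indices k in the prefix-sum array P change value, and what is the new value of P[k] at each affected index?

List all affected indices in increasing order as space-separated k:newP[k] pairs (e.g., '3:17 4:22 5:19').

P[k] = A[0] + ... + A[k]
P[k] includes A[2] iff k >= 2
Affected indices: 2, 3, ..., 6; delta = 6
  P[2]: 21 + 6 = 27
  P[3]: 15 + 6 = 21
  P[4]: 22 + 6 = 28
  P[5]: 33 + 6 = 39
  P[6]: 48 + 6 = 54

Answer: 2:27 3:21 4:28 5:39 6:54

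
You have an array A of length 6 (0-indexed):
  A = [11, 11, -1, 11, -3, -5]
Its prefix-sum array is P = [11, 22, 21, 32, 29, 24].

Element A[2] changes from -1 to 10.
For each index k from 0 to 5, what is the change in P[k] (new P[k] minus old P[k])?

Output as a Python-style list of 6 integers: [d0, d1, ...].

Answer: [0, 0, 11, 11, 11, 11]

Derivation:
Element change: A[2] -1 -> 10, delta = 11
For k < 2: P[k] unchanged, delta_P[k] = 0
For k >= 2: P[k] shifts by exactly 11
Delta array: [0, 0, 11, 11, 11, 11]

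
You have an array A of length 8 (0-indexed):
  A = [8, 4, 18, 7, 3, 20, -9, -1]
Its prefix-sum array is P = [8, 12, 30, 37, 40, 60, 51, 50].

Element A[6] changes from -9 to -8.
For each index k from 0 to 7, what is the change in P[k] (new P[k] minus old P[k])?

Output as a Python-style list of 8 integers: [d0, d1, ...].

Answer: [0, 0, 0, 0, 0, 0, 1, 1]

Derivation:
Element change: A[6] -9 -> -8, delta = 1
For k < 6: P[k] unchanged, delta_P[k] = 0
For k >= 6: P[k] shifts by exactly 1
Delta array: [0, 0, 0, 0, 0, 0, 1, 1]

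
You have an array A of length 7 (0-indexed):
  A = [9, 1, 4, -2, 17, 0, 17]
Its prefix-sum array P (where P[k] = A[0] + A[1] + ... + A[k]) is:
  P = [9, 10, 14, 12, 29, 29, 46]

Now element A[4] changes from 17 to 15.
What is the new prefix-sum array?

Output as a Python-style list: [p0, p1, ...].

Answer: [9, 10, 14, 12, 27, 27, 44]

Derivation:
Change: A[4] 17 -> 15, delta = -2
P[k] for k < 4: unchanged (A[4] not included)
P[k] for k >= 4: shift by delta = -2
  P[0] = 9 + 0 = 9
  P[1] = 10 + 0 = 10
  P[2] = 14 + 0 = 14
  P[3] = 12 + 0 = 12
  P[4] = 29 + -2 = 27
  P[5] = 29 + -2 = 27
  P[6] = 46 + -2 = 44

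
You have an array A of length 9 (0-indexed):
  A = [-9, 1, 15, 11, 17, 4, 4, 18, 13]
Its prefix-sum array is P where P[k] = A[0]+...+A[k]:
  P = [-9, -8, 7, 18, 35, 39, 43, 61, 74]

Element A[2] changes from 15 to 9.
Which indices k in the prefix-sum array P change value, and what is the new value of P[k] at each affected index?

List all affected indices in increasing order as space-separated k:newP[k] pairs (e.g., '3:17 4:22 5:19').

P[k] = A[0] + ... + A[k]
P[k] includes A[2] iff k >= 2
Affected indices: 2, 3, ..., 8; delta = -6
  P[2]: 7 + -6 = 1
  P[3]: 18 + -6 = 12
  P[4]: 35 + -6 = 29
  P[5]: 39 + -6 = 33
  P[6]: 43 + -6 = 37
  P[7]: 61 + -6 = 55
  P[8]: 74 + -6 = 68

Answer: 2:1 3:12 4:29 5:33 6:37 7:55 8:68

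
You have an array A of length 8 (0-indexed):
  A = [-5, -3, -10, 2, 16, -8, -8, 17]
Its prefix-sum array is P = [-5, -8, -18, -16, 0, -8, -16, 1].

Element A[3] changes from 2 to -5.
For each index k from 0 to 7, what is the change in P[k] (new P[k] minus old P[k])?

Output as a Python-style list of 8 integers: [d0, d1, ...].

Answer: [0, 0, 0, -7, -7, -7, -7, -7]

Derivation:
Element change: A[3] 2 -> -5, delta = -7
For k < 3: P[k] unchanged, delta_P[k] = 0
For k >= 3: P[k] shifts by exactly -7
Delta array: [0, 0, 0, -7, -7, -7, -7, -7]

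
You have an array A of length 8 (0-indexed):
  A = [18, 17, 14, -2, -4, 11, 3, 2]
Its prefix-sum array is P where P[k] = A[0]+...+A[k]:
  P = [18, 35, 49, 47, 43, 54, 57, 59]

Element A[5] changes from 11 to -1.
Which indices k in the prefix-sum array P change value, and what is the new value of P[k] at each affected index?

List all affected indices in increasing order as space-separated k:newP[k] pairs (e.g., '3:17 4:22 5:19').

Answer: 5:42 6:45 7:47

Derivation:
P[k] = A[0] + ... + A[k]
P[k] includes A[5] iff k >= 5
Affected indices: 5, 6, ..., 7; delta = -12
  P[5]: 54 + -12 = 42
  P[6]: 57 + -12 = 45
  P[7]: 59 + -12 = 47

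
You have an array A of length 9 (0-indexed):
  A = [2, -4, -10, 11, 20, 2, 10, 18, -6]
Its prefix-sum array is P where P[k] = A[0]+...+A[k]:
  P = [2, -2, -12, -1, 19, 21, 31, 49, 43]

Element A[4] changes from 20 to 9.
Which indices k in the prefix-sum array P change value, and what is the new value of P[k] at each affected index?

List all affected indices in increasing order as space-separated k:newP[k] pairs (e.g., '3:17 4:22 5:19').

Answer: 4:8 5:10 6:20 7:38 8:32

Derivation:
P[k] = A[0] + ... + A[k]
P[k] includes A[4] iff k >= 4
Affected indices: 4, 5, ..., 8; delta = -11
  P[4]: 19 + -11 = 8
  P[5]: 21 + -11 = 10
  P[6]: 31 + -11 = 20
  P[7]: 49 + -11 = 38
  P[8]: 43 + -11 = 32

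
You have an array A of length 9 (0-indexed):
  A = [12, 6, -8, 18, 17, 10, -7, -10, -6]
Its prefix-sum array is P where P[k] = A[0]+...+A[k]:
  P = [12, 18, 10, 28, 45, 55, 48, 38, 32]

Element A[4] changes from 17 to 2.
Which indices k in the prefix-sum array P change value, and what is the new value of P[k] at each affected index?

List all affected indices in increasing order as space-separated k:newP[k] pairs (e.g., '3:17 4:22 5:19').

Answer: 4:30 5:40 6:33 7:23 8:17

Derivation:
P[k] = A[0] + ... + A[k]
P[k] includes A[4] iff k >= 4
Affected indices: 4, 5, ..., 8; delta = -15
  P[4]: 45 + -15 = 30
  P[5]: 55 + -15 = 40
  P[6]: 48 + -15 = 33
  P[7]: 38 + -15 = 23
  P[8]: 32 + -15 = 17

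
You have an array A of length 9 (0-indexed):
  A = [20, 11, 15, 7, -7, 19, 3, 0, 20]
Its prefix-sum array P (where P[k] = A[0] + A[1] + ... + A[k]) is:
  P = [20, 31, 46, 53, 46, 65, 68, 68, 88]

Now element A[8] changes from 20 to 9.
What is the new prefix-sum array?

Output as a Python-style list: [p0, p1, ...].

Change: A[8] 20 -> 9, delta = -11
P[k] for k < 8: unchanged (A[8] not included)
P[k] for k >= 8: shift by delta = -11
  P[0] = 20 + 0 = 20
  P[1] = 31 + 0 = 31
  P[2] = 46 + 0 = 46
  P[3] = 53 + 0 = 53
  P[4] = 46 + 0 = 46
  P[5] = 65 + 0 = 65
  P[6] = 68 + 0 = 68
  P[7] = 68 + 0 = 68
  P[8] = 88 + -11 = 77

Answer: [20, 31, 46, 53, 46, 65, 68, 68, 77]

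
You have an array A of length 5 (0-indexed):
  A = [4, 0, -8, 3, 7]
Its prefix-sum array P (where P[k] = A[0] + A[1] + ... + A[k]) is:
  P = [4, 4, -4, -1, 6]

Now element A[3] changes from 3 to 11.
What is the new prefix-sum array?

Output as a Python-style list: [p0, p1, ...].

Change: A[3] 3 -> 11, delta = 8
P[k] for k < 3: unchanged (A[3] not included)
P[k] for k >= 3: shift by delta = 8
  P[0] = 4 + 0 = 4
  P[1] = 4 + 0 = 4
  P[2] = -4 + 0 = -4
  P[3] = -1 + 8 = 7
  P[4] = 6 + 8 = 14

Answer: [4, 4, -4, 7, 14]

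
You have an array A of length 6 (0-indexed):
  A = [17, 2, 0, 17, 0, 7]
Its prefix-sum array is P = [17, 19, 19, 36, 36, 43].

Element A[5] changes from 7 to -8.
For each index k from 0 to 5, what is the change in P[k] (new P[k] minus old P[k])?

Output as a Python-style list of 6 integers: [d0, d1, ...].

Element change: A[5] 7 -> -8, delta = -15
For k < 5: P[k] unchanged, delta_P[k] = 0
For k >= 5: P[k] shifts by exactly -15
Delta array: [0, 0, 0, 0, 0, -15]

Answer: [0, 0, 0, 0, 0, -15]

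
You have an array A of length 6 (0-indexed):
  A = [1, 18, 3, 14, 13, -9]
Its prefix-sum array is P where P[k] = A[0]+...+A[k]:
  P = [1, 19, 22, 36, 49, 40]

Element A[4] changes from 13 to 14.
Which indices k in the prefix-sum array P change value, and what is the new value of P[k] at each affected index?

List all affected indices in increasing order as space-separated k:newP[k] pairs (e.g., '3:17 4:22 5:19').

Answer: 4:50 5:41

Derivation:
P[k] = A[0] + ... + A[k]
P[k] includes A[4] iff k >= 4
Affected indices: 4, 5, ..., 5; delta = 1
  P[4]: 49 + 1 = 50
  P[5]: 40 + 1 = 41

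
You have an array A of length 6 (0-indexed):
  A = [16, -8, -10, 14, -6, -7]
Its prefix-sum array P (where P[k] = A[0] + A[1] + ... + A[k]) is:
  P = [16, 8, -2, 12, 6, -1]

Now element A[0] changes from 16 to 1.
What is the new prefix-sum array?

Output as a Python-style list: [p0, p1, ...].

Change: A[0] 16 -> 1, delta = -15
P[k] for k < 0: unchanged (A[0] not included)
P[k] for k >= 0: shift by delta = -15
  P[0] = 16 + -15 = 1
  P[1] = 8 + -15 = -7
  P[2] = -2 + -15 = -17
  P[3] = 12 + -15 = -3
  P[4] = 6 + -15 = -9
  P[5] = -1 + -15 = -16

Answer: [1, -7, -17, -3, -9, -16]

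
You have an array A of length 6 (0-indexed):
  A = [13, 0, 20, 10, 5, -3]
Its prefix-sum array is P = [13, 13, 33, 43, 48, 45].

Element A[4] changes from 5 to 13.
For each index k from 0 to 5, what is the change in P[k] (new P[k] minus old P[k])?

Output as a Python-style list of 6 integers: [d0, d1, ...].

Element change: A[4] 5 -> 13, delta = 8
For k < 4: P[k] unchanged, delta_P[k] = 0
For k >= 4: P[k] shifts by exactly 8
Delta array: [0, 0, 0, 0, 8, 8]

Answer: [0, 0, 0, 0, 8, 8]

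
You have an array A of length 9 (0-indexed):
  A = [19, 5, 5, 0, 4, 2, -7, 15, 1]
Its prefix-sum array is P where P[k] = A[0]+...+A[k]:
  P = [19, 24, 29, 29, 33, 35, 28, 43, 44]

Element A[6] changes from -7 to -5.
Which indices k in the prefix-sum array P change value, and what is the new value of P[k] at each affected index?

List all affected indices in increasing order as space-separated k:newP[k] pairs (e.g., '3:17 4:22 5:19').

P[k] = A[0] + ... + A[k]
P[k] includes A[6] iff k >= 6
Affected indices: 6, 7, ..., 8; delta = 2
  P[6]: 28 + 2 = 30
  P[7]: 43 + 2 = 45
  P[8]: 44 + 2 = 46

Answer: 6:30 7:45 8:46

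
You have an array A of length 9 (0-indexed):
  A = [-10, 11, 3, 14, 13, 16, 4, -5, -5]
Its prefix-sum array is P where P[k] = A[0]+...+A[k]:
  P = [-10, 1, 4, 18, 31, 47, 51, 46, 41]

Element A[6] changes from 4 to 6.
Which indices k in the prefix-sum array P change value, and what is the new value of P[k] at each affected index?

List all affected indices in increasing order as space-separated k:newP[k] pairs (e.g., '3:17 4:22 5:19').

P[k] = A[0] + ... + A[k]
P[k] includes A[6] iff k >= 6
Affected indices: 6, 7, ..., 8; delta = 2
  P[6]: 51 + 2 = 53
  P[7]: 46 + 2 = 48
  P[8]: 41 + 2 = 43

Answer: 6:53 7:48 8:43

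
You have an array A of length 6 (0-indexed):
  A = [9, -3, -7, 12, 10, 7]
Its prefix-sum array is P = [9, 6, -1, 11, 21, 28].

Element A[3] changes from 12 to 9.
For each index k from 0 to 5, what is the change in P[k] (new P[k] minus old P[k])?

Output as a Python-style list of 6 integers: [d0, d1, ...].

Answer: [0, 0, 0, -3, -3, -3]

Derivation:
Element change: A[3] 12 -> 9, delta = -3
For k < 3: P[k] unchanged, delta_P[k] = 0
For k >= 3: P[k] shifts by exactly -3
Delta array: [0, 0, 0, -3, -3, -3]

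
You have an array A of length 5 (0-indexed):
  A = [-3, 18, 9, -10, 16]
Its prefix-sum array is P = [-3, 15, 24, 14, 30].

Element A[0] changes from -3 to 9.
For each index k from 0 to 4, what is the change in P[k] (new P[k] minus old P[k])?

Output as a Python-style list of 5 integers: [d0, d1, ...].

Element change: A[0] -3 -> 9, delta = 12
For k < 0: P[k] unchanged, delta_P[k] = 0
For k >= 0: P[k] shifts by exactly 12
Delta array: [12, 12, 12, 12, 12]

Answer: [12, 12, 12, 12, 12]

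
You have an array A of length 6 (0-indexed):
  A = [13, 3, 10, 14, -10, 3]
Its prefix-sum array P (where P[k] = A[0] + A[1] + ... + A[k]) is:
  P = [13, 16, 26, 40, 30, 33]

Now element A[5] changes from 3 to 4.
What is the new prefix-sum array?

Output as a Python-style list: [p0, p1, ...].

Answer: [13, 16, 26, 40, 30, 34]

Derivation:
Change: A[5] 3 -> 4, delta = 1
P[k] for k < 5: unchanged (A[5] not included)
P[k] for k >= 5: shift by delta = 1
  P[0] = 13 + 0 = 13
  P[1] = 16 + 0 = 16
  P[2] = 26 + 0 = 26
  P[3] = 40 + 0 = 40
  P[4] = 30 + 0 = 30
  P[5] = 33 + 1 = 34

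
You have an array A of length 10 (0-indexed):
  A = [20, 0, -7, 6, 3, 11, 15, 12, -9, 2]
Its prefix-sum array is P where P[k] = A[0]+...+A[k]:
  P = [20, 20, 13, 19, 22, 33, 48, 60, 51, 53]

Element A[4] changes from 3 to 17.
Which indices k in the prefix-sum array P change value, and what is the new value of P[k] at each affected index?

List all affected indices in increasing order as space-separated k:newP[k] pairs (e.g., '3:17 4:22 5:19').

Answer: 4:36 5:47 6:62 7:74 8:65 9:67

Derivation:
P[k] = A[0] + ... + A[k]
P[k] includes A[4] iff k >= 4
Affected indices: 4, 5, ..., 9; delta = 14
  P[4]: 22 + 14 = 36
  P[5]: 33 + 14 = 47
  P[6]: 48 + 14 = 62
  P[7]: 60 + 14 = 74
  P[8]: 51 + 14 = 65
  P[9]: 53 + 14 = 67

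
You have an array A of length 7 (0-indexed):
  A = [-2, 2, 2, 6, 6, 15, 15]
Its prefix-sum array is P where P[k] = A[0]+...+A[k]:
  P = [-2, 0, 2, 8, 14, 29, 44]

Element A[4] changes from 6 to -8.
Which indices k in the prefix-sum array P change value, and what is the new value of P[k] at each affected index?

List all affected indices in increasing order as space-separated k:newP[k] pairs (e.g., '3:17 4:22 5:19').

P[k] = A[0] + ... + A[k]
P[k] includes A[4] iff k >= 4
Affected indices: 4, 5, ..., 6; delta = -14
  P[4]: 14 + -14 = 0
  P[5]: 29 + -14 = 15
  P[6]: 44 + -14 = 30

Answer: 4:0 5:15 6:30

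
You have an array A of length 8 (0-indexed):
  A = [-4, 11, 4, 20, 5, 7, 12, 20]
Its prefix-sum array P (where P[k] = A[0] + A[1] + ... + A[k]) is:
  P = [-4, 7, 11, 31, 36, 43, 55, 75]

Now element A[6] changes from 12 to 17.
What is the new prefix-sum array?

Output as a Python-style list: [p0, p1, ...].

Change: A[6] 12 -> 17, delta = 5
P[k] for k < 6: unchanged (A[6] not included)
P[k] for k >= 6: shift by delta = 5
  P[0] = -4 + 0 = -4
  P[1] = 7 + 0 = 7
  P[2] = 11 + 0 = 11
  P[3] = 31 + 0 = 31
  P[4] = 36 + 0 = 36
  P[5] = 43 + 0 = 43
  P[6] = 55 + 5 = 60
  P[7] = 75 + 5 = 80

Answer: [-4, 7, 11, 31, 36, 43, 60, 80]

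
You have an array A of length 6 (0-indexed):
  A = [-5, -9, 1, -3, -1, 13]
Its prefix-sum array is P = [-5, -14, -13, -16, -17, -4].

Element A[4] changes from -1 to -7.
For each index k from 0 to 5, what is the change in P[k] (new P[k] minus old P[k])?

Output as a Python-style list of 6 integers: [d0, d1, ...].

Element change: A[4] -1 -> -7, delta = -6
For k < 4: P[k] unchanged, delta_P[k] = 0
For k >= 4: P[k] shifts by exactly -6
Delta array: [0, 0, 0, 0, -6, -6]

Answer: [0, 0, 0, 0, -6, -6]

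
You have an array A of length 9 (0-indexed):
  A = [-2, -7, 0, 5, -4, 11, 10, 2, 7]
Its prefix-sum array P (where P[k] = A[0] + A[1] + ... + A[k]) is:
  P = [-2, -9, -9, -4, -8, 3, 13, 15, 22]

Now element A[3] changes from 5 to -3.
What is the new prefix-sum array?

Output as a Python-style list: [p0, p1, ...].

Answer: [-2, -9, -9, -12, -16, -5, 5, 7, 14]

Derivation:
Change: A[3] 5 -> -3, delta = -8
P[k] for k < 3: unchanged (A[3] not included)
P[k] for k >= 3: shift by delta = -8
  P[0] = -2 + 0 = -2
  P[1] = -9 + 0 = -9
  P[2] = -9 + 0 = -9
  P[3] = -4 + -8 = -12
  P[4] = -8 + -8 = -16
  P[5] = 3 + -8 = -5
  P[6] = 13 + -8 = 5
  P[7] = 15 + -8 = 7
  P[8] = 22 + -8 = 14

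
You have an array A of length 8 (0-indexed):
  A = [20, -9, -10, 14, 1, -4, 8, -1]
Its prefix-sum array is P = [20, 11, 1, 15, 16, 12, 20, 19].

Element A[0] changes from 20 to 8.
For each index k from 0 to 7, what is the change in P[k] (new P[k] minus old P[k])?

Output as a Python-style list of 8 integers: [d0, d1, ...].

Answer: [-12, -12, -12, -12, -12, -12, -12, -12]

Derivation:
Element change: A[0] 20 -> 8, delta = -12
For k < 0: P[k] unchanged, delta_P[k] = 0
For k >= 0: P[k] shifts by exactly -12
Delta array: [-12, -12, -12, -12, -12, -12, -12, -12]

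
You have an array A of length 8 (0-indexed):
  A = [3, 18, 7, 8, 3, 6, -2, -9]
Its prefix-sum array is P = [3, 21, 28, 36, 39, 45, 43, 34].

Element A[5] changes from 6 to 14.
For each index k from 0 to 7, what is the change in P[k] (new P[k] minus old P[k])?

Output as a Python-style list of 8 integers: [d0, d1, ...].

Answer: [0, 0, 0, 0, 0, 8, 8, 8]

Derivation:
Element change: A[5] 6 -> 14, delta = 8
For k < 5: P[k] unchanged, delta_P[k] = 0
For k >= 5: P[k] shifts by exactly 8
Delta array: [0, 0, 0, 0, 0, 8, 8, 8]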